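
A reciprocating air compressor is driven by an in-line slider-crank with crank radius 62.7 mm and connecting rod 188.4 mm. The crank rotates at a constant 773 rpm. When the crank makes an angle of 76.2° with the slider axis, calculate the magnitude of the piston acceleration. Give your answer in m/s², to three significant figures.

ω = 2π·773/60 = 80.95 rad/s
x(θ) = r cosθ + √(L² − r² sin²θ); with ω constant, a = ω²·d²x/dθ².
d²x/dθ² = −r cosθ − r²(cos2θ)/√u − r⁴ sin²2θ/(4u^{3/2}),  u = L² − r² sin²θ = 0.031787 m².
Substituting r = 0.0627 m, L = 0.1884 m, θ = 76.2°: d²x/dθ² = +0.0044385 m.
a = ω²·d²x/dθ² = (80.95)²·(+0.0044385) = +29.084 m/s²;  |a| = 29.084 m/s².

29.1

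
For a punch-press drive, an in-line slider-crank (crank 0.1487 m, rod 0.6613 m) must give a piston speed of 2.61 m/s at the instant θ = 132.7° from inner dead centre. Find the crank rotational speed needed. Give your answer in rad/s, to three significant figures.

28.3

For an in-line slider-crank, |v_piston| = rω|sinθ|·[1 + r cosθ/√(L² − r² sin²θ)].
With r = 0.1487 m, L = 0.6613 m, θ = 132.7°: the bracketed kinematic factor |dx/dθ| = 0.092385 m.
ω = v/|dx/dθ| = 2.61/0.092385 = 28.251 rad/s.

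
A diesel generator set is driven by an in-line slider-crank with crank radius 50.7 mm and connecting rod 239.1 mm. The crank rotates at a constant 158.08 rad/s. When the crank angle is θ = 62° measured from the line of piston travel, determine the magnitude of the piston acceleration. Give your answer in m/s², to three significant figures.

444

ω = 158.1 rad/s
x(θ) = r cosθ + √(L² − r² sin²θ); with ω constant, a = ω²·d²x/dθ².
d²x/dθ² = −r cosθ − r²(cos2θ)/√u − r⁴ sin²2θ/(4u^{3/2}),  u = L² − r² sin²θ = 0.0551649 m².
Substituting r = 0.0507 m, L = 0.2391 m, θ = 62°: d²x/dθ² = -0.01777 m.
a = ω²·d²x/dθ² = (158.1)²·(-0.01777) = -444.06 m/s²;  |a| = 444.06 m/s².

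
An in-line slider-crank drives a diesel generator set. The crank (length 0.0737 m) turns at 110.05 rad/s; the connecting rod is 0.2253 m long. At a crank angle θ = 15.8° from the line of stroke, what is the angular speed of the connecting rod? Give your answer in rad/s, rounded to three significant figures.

34.8

ω = 110 rad/s
The rod makes angle φ with the slider axis where L sinφ = r sinθ; differentiating, L cosφ·φ̇ = r ω cosθ.
L cosφ = √(L² − r² sin²θ) = 0.2244 m.
|ω_rod| = r ω |cosθ| / √(L² − r² sin²θ) = 0.0737·110·0.96222/0.2244 = 34.778 rad/s.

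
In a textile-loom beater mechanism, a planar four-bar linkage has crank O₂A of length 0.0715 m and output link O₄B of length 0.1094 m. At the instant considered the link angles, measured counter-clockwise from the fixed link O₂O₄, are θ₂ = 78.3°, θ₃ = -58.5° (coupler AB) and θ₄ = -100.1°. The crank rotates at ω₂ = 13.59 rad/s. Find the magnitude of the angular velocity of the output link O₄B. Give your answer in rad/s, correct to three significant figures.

ω₂ = 13.59 rad/s
Differentiating the loop-closure r₂e^{iθ₂}+r₃e^{iθ₃}=r₁+r₄e^{iθ₄} gives r₂ω₂e^{iθ₂}+r₃ω₃e^{iθ₃}=r₄ω₄e^{iθ₄}.
Eliminating the other unknown: ω₄ = r₂ω₂ sin(θ₂−θ₃) / [r₄ sin(θ₄−θ₃)].
Numerator sine = +0.68455; denominator sine = -0.66393.
Result = 0.0715·13.59·(+0.68455) / (0.1094·(-0.66393)) = -9.1578 rad/s; magnitude 9.1578 rad/s.

9.16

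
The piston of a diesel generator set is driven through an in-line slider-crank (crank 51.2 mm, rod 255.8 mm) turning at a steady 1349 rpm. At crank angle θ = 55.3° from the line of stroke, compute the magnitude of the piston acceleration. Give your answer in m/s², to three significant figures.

ω = 2π·1349/60 = 141.3 rad/s
x(θ) = r cosθ + √(L² − r² sin²θ); with ω constant, a = ω²·d²x/dθ².
d²x/dθ² = −r cosθ − r²(cos2θ)/√u − r⁴ sin²2θ/(4u^{3/2}),  u = L² − r² sin²θ = 0.0636618 m².
Substituting r = 0.0512 m, L = 0.2558 m, θ = 55.3°: d²x/dθ² = -0.025585 m.
a = ω²·d²x/dθ² = (141.3)²·(-0.025585) = -510.59 m/s²;  |a| = 510.59 m/s².

511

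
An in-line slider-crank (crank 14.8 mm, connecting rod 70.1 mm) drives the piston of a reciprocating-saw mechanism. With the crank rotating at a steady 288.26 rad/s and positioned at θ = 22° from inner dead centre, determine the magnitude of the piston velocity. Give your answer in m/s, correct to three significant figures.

ω = 288.3 rad/s
For an in-line slider-crank, x = r cosθ + √(L² − r² sin²θ), so v = −rω sinθ·[1 + r cosθ/√(L² − r² sin²θ)].
With r = 0.0148 m, L = 0.0701 m, θ = 22°: √(L² − r² sin²θ) = 0.06988 m.
v = −0.0148·288.3·0.37461·[1 + 0.0148·0.92718/0.06988] = -1.912 m/s.
|v| = 1.912 m/s.

1.91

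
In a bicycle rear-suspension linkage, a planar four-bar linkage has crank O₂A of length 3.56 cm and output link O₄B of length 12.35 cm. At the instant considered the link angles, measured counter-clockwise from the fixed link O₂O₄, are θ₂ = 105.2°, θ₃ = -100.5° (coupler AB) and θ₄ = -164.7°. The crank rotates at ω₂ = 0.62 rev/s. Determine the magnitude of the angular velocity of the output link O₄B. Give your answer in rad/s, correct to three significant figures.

ω₂ = 3.896 rad/s (from 0.62 rev/s).
Differentiating the loop-closure r₂e^{iθ₂}+r₃e^{iθ₃}=r₁+r₄e^{iθ₄} gives r₂ω₂e^{iθ₂}+r₃ω₃e^{iθ₃}=r₄ω₄e^{iθ₄}.
Eliminating the other unknown: ω₄ = r₂ω₂ sin(θ₂−θ₃) / [r₄ sin(θ₄−θ₃)].
Numerator sine = -0.43366; denominator sine = -0.90032.
Result = 0.0356·3.896·(-0.43366) / (0.1235·(-0.90032)) = +0.54089 rad/s; magnitude 0.54089 rad/s.

0.541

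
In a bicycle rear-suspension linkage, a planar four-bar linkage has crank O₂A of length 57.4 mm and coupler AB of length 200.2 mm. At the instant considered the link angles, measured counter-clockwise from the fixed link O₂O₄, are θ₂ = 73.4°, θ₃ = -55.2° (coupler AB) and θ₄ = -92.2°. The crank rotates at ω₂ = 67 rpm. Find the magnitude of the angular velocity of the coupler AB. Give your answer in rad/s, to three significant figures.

0.831

ω₂ = 7.016 rad/s (from 67 rpm).
Differentiating the loop-closure r₂e^{iθ₂}+r₃e^{iθ₃}=r₁+r₄e^{iθ₄} gives r₂ω₂e^{iθ₂}+r₃ω₃e^{iθ₃}=r₄ω₄e^{iθ₄}.
Eliminating the other unknown: ω₃ = r₂ω₂ sin(θ₄−θ₂) / [r₃ sin(θ₃−θ₄)].
Numerator sine = -0.24869; denominator sine = +0.60182.
Result = 0.0574·7.016·(-0.24869) / (0.2002·(+0.60182)) = -0.83128 rad/s; magnitude 0.83128 rad/s.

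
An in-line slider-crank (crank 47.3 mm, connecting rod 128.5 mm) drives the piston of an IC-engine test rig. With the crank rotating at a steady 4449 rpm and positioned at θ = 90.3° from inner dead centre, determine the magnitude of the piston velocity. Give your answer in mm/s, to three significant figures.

ω = 2π·4449/60 = 465.9 rad/s
For an in-line slider-crank, x = r cosθ + √(L² − r² sin²θ), so v = −rω sinθ·[1 + r cosθ/√(L² − r² sin²θ)].
With r = 0.0473 m, L = 0.1285 m, θ = 90.3°: √(L² − r² sin²θ) = 0.11948 m.
v = −0.0473·465.9·0.99999·[1 + 0.0473·-0.00524/0.11948] = -21.991 m/s.
|v| = 21.991 m/s = 21991 mm/s.

22000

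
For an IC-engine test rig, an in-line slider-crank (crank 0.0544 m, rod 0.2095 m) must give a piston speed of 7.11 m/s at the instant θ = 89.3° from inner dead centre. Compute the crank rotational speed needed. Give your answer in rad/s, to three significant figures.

130

For an in-line slider-crank, |v_piston| = rω|sinθ|·[1 + r cosθ/√(L² − r² sin²θ)].
With r = 0.0544 m, L = 0.2095 m, θ = 89.3°: the bracketed kinematic factor |dx/dθ| = 0.054575 m.
ω = v/|dx/dθ| = 7.11/0.054575 = 130.28 rad/s.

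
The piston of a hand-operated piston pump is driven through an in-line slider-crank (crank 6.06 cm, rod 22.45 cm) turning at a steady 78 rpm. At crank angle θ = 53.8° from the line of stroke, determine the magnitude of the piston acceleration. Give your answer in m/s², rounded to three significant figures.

2.07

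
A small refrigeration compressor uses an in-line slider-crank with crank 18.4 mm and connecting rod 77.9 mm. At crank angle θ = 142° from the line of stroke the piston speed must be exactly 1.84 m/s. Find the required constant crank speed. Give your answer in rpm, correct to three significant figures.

1910

For an in-line slider-crank, |v_piston| = rω|sinθ|·[1 + r cosθ/√(L² − r² sin²θ)].
With r = 0.0184 m, L = 0.0779 m, θ = 142°: the bracketed kinematic factor |dx/dθ| = 0.009197 m.
ω = v/|dx/dθ| = 1.84/0.009197 = 200.06 rad/s.
N = 60ω/(2π) = 1910.5 rpm.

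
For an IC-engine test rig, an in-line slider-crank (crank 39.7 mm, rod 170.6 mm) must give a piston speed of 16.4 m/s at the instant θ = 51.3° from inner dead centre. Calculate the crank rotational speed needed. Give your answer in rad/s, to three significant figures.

461

For an in-line slider-crank, |v_piston| = rω|sinθ|·[1 + r cosθ/√(L² − r² sin²θ)].
With r = 0.0397 m, L = 0.1706 m, θ = 51.3°: the bracketed kinematic factor |dx/dθ| = 0.035567 m.
ω = v/|dx/dθ| = 16.4/0.035567 = 461.1 rad/s.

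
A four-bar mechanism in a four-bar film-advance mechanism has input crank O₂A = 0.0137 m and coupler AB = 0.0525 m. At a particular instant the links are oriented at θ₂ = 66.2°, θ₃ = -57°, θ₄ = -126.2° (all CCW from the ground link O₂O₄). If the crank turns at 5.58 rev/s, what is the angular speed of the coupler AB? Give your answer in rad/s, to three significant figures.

ω₂ = 35.06 rad/s (from 5.58 rev/s).
Differentiating the loop-closure r₂e^{iθ₂}+r₃e^{iθ₃}=r₁+r₄e^{iθ₄} gives r₂ω₂e^{iθ₂}+r₃ω₃e^{iθ₃}=r₄ω₄e^{iθ₄}.
Eliminating the other unknown: ω₃ = r₂ω₂ sin(θ₄−θ₂) / [r₃ sin(θ₃−θ₄)].
Numerator sine = +0.21474; denominator sine = +0.93483.
Result = 0.0137·35.06·(+0.21474) / (0.0525·(+0.93483)) = +2.1016 rad/s; magnitude 2.1016 rad/s.

2.10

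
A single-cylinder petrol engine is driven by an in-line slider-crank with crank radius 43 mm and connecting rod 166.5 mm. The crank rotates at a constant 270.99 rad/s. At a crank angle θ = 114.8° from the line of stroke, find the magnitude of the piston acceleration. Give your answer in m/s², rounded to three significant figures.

1860

ω = 271 rad/s
x(θ) = r cosθ + √(L² − r² sin²θ); with ω constant, a = ω²·d²x/dθ².
d²x/dθ² = −r cosθ − r²(cos2θ)/√u − r⁴ sin²2θ/(4u^{3/2}),  u = L² − r² sin²θ = 0.0261986 m².
Substituting r = 0.043 m, L = 0.1665 m, θ = 114.8°: d²x/dθ² = +0.025323 m.
a = ω²·d²x/dθ² = (271)²·(+0.025323) = +1859.6 m/s²;  |a| = 1859.6 m/s².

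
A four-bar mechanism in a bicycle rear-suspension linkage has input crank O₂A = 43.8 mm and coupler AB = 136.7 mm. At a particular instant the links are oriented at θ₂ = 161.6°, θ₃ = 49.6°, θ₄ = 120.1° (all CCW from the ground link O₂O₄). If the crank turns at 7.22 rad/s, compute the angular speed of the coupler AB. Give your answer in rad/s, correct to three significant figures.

ω₂ = 7.22 rad/s
Differentiating the loop-closure r₂e^{iθ₂}+r₃e^{iθ₃}=r₁+r₄e^{iθ₄} gives r₂ω₂e^{iθ₂}+r₃ω₃e^{iθ₃}=r₄ω₄e^{iθ₄}.
Eliminating the other unknown: ω₃ = r₂ω₂ sin(θ₄−θ₂) / [r₃ sin(θ₃−θ₄)].
Numerator sine = -0.66262; denominator sine = -0.94264.
Result = 0.0438·7.22·(-0.66262) / (0.1367·(-0.94264)) = +1.6262 rad/s; magnitude 1.6262 rad/s.

1.63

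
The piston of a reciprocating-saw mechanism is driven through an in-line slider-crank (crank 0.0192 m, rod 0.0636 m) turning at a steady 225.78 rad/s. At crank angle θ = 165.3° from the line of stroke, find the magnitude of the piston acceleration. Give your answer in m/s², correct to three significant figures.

687

ω = 225.8 rad/s
x(θ) = r cosθ + √(L² − r² sin²θ); with ω constant, a = ω²·d²x/dθ².
d²x/dθ² = −r cosθ − r²(cos2θ)/√u − r⁴ sin²2θ/(4u^{3/2}),  u = L² − r² sin²θ = 0.00402122 m².
Substituting r = 0.0192 m, L = 0.0636 m, θ = 165.3°: d²x/dθ² = +0.013475 m.
a = ω²·d²x/dθ² = (225.8)²·(+0.013475) = +686.9 m/s²;  |a| = 686.9 m/s².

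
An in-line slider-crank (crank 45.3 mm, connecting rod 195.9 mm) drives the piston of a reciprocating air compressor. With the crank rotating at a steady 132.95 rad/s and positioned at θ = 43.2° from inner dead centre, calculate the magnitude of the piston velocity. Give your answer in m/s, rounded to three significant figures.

4.83

ω = 132.9 rad/s
For an in-line slider-crank, x = r cosθ + √(L² − r² sin²θ), so v = −rω sinθ·[1 + r cosθ/√(L² − r² sin²θ)].
With r = 0.0453 m, L = 0.1959 m, θ = 43.2°: √(L² − r² sin²θ) = 0.19343 m.
v = −0.0453·132.9·0.68455·[1 + 0.0453·0.72897/0.19343] = -4.8266 m/s.
|v| = 4.8266 m/s.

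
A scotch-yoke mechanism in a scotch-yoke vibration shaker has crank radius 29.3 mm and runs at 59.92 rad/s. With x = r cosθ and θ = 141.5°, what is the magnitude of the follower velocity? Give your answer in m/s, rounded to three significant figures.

ω = 59.92 rad/s
x = r cosθ ⇒ ẋ = −rω sinθ.
|v| = rω|sinθ| = 0.0293·59.92·|sin 141.5°| = 1.0929 m/s.

1.09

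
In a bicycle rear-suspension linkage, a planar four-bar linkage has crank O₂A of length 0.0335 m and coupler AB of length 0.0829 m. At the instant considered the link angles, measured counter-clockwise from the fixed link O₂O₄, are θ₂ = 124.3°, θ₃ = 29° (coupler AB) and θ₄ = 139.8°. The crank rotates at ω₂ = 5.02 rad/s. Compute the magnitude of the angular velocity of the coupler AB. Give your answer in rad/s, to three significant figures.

0.580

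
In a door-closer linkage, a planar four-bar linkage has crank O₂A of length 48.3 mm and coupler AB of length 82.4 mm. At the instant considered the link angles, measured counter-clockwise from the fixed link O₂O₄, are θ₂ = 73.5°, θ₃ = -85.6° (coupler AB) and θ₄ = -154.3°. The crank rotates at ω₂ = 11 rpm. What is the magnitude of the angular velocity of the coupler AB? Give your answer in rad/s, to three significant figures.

0.537

ω₂ = 1.152 rad/s (from 11 rpm).
Differentiating the loop-closure r₂e^{iθ₂}+r₃e^{iθ₃}=r₁+r₄e^{iθ₄} gives r₂ω₂e^{iθ₂}+r₃ω₃e^{iθ₃}=r₄ω₄e^{iθ₄}.
Eliminating the other unknown: ω₃ = r₂ω₂ sin(θ₄−θ₂) / [r₃ sin(θ₃−θ₄)].
Numerator sine = +0.74080; denominator sine = +0.93169.
Result = 0.0483·1.152·(+0.74080) / (0.0824·(+0.93169)) = +0.53687 rad/s; magnitude 0.53687 rad/s.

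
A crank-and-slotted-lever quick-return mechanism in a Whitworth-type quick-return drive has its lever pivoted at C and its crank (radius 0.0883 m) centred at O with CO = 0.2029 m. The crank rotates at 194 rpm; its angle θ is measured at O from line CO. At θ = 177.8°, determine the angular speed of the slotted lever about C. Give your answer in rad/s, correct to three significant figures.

15.6

ω = 20.32 rad/s (from 194 rpm).
Crank pin A relative to C: A = (d + r cosθ, r sinθ); lever angle φ = atan2(r sinθ, d + r cosθ).
Differentiating tanφ: φ̇ = rω(d cosθ + r)/(d² + r² + 2dr cosθ).
d² + r² + 2dr cosθ = |CA|² = 0.0131596 m²;  d cosθ + r = -0.11445 m.
|ω_lever| = |0.0883·20.32·-0.11445| / 0.0131596 = 15.602 rad/s.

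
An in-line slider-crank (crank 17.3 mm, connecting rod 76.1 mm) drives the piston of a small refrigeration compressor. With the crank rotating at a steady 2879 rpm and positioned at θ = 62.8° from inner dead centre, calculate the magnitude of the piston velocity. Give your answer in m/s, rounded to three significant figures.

ω = 2π·2879/60 = 301.5 rad/s
For an in-line slider-crank, x = r cosθ + √(L² − r² sin²θ), so v = −rω sinθ·[1 + r cosθ/√(L² − r² sin²θ)].
With r = 0.0173 m, L = 0.0761 m, θ = 62.8°: √(L² − r² sin²θ) = 0.074528 m.
v = −0.0173·301.5·0.88942·[1 + 0.0173·0.45710/0.074528] = -5.1312 m/s.
|v| = 5.1312 m/s.

5.13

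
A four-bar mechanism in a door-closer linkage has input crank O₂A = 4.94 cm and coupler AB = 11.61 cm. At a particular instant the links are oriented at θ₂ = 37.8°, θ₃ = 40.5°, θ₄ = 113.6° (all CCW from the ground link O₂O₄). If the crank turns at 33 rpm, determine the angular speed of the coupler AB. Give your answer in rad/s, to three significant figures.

ω₂ = 3.456 rad/s (from 33 rpm).
Differentiating the loop-closure r₂e^{iθ₂}+r₃e^{iθ₃}=r₁+r₄e^{iθ₄} gives r₂ω₂e^{iθ₂}+r₃ω₃e^{iθ₃}=r₄ω₄e^{iθ₄}.
Eliminating the other unknown: ω₃ = r₂ω₂ sin(θ₄−θ₂) / [r₃ sin(θ₃−θ₄)].
Numerator sine = +0.96945; denominator sine = -0.95681.
Result = 0.0494·3.456·(+0.96945) / (0.1161·(-0.95681)) = -1.4898 rad/s; magnitude 1.4898 rad/s.

1.49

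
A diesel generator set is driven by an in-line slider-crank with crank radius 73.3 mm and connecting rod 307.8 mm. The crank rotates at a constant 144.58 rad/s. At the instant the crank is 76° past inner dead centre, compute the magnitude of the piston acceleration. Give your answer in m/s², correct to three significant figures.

ω = 144.6 rad/s
x(θ) = r cosθ + √(L² − r² sin²θ); with ω constant, a = ω²·d²x/dθ².
d²x/dθ² = −r cosθ − r²(cos2θ)/√u − r⁴ sin²2θ/(4u^{3/2}),  u = L² − r² sin²θ = 0.0896824 m².
Substituting r = 0.0733 m, L = 0.3078 m, θ = 76°: d²x/dθ² = -0.0019509 m.
a = ω²·d²x/dθ² = (144.6)²·(-0.0019509) = -40.78 m/s²;  |a| = 40.78 m/s².

40.8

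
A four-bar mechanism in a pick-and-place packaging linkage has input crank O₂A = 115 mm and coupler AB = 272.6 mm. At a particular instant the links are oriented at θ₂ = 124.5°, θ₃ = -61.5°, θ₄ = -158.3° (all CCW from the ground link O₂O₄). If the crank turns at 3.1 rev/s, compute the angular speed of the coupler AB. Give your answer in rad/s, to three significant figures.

8.07

ω₂ = 19.48 rad/s (from 3.1 rev/s).
Differentiating the loop-closure r₂e^{iθ₂}+r₃e^{iθ₃}=r₁+r₄e^{iθ₄} gives r₂ω₂e^{iθ₂}+r₃ω₃e^{iθ₃}=r₄ω₄e^{iθ₄}.
Eliminating the other unknown: ω₃ = r₂ω₂ sin(θ₄−θ₂) / [r₃ sin(θ₃−θ₄)].
Numerator sine = +0.97515; denominator sine = +0.99297.
Result = 0.115·19.48·(+0.97515) / (0.2726·(+0.99297)) = +8.0696 rad/s; magnitude 8.0696 rad/s.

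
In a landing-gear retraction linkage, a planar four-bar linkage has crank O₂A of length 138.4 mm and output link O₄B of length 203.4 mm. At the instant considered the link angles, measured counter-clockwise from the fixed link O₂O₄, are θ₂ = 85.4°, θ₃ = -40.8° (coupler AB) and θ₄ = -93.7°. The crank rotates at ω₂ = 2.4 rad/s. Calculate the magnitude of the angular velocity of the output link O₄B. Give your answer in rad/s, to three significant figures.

1.65

ω₂ = 2.4 rad/s
Differentiating the loop-closure r₂e^{iθ₂}+r₃e^{iθ₃}=r₁+r₄e^{iθ₄} gives r₂ω₂e^{iθ₂}+r₃ω₃e^{iθ₃}=r₄ω₄e^{iθ₄}.
Eliminating the other unknown: ω₄ = r₂ω₂ sin(θ₂−θ₃) / [r₄ sin(θ₄−θ₃)].
Numerator sine = +0.80696; denominator sine = -0.79758.
Result = 0.1384·2.4·(+0.80696) / (0.2034·(-0.79758)) = -1.6522 rad/s; magnitude 1.6522 rad/s.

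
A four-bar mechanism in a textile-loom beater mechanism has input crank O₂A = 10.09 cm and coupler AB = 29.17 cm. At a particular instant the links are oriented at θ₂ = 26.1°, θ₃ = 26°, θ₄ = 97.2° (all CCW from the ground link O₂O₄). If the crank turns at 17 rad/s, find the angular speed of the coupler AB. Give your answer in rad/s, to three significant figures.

ω₂ = 17 rad/s
Differentiating the loop-closure r₂e^{iθ₂}+r₃e^{iθ₃}=r₁+r₄e^{iθ₄} gives r₂ω₂e^{iθ₂}+r₃ω₃e^{iθ₃}=r₄ω₄e^{iθ₄}.
Eliminating the other unknown: ω₃ = r₂ω₂ sin(θ₄−θ₂) / [r₃ sin(θ₃−θ₄)].
Numerator sine = +0.94609; denominator sine = -0.94665.
Result = 0.1009·17·(+0.94609) / (0.2917·(-0.94665)) = -5.8769 rad/s; magnitude 5.8769 rad/s.

5.88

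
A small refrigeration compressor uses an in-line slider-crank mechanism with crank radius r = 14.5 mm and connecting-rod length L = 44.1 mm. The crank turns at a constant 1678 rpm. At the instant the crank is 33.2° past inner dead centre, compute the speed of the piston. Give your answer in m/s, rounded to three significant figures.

1.79

ω = 2π·1678/60 = 175.7 rad/s
For an in-line slider-crank, x = r cosθ + √(L² − r² sin²θ), so v = −rω sinθ·[1 + r cosθ/√(L² − r² sin²θ)].
With r = 0.0145 m, L = 0.0441 m, θ = 33.2°: √(L² − r² sin²θ) = 0.043379 m.
v = −0.0145·175.7·0.54756·[1 + 0.0145·0.83676/0.043379] = -1.7854 m/s.
|v| = 1.7854 m/s.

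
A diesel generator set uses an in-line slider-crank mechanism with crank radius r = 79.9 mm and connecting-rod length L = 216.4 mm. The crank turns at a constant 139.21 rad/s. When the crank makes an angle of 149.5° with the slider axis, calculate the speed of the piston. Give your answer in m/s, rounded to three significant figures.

ω = 139.2 rad/s
For an in-line slider-crank, x = r cosθ + √(L² − r² sin²θ), so v = −rω sinθ·[1 + r cosθ/√(L² − r² sin²θ)].
With r = 0.0799 m, L = 0.2164 m, θ = 149.5°: √(L² − r² sin²θ) = 0.21257 m.
v = −0.0799·139.2·0.50754·[1 + 0.0799·-0.86163/0.21257] = -3.8169 m/s.
|v| = 3.8169 m/s.

3.82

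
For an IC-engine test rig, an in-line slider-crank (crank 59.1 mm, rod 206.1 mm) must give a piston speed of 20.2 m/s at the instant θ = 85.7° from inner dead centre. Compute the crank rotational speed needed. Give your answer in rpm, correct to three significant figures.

For an in-line slider-crank, |v_piston| = rω|sinθ|·[1 + r cosθ/√(L² − r² sin²θ)].
With r = 0.0591 m, L = 0.2061 m, θ = 85.7°: the bracketed kinematic factor |dx/dθ| = 0.060256 m.
ω = v/|dx/dθ| = 20.2/0.060256 = 335.24 rad/s.
N = 60ω/(2π) = 3201.3 rpm.

3200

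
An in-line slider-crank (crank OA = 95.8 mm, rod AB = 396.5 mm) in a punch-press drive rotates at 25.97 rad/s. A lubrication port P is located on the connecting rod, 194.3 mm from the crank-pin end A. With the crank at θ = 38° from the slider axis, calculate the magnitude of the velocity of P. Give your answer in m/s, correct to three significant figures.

1.95

ω = 25.97 rad/s.  Crank-pin speed |V_A| = rω = 2.4879 m/s, perpendicular to OA.
Rod angle: sinφ = −(r/L) sinθ ⇒ φ = -8.555°; ω_rod = −rω cosθ/√(L²−r²sin²θ) = -5.0002 rad/s.
V_P = V_A + ω_rod × AP, with AP = 0.1943 m along the rod.
Components: V_Px = −rω sinθ − a·ω_rod·sinφ = -1.6762 m/s;  V_Py = rω cosθ + a·ω_rod·cosφ = +0.99979 m/s.
|V_P| = √(V_Px² + V_Py²) = 1.9518 m/s.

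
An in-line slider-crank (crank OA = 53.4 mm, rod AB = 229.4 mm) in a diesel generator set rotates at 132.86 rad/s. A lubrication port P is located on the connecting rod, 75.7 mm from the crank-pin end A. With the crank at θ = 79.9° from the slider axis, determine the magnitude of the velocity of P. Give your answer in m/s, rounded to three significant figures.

7.13

ω = 132.9 rad/s.  Crank-pin speed |V_A| = rω = 7.0947 m/s, perpendicular to OA.
Rod angle: sinφ = −(r/L) sinθ ⇒ φ = -13.248°; ω_rod = −rω cosθ/√(L²−r²sin²θ) = -5.5719 rad/s.
V_P = V_A + ω_rod × AP, with AP = 0.0757 m along the rod.
Components: V_Px = −rω sinθ − a·ω_rod·sinφ = -7.0814 m/s;  V_Py = rω cosθ + a·ω_rod·cosφ = +0.83361 m/s.
|V_P| = √(V_Px² + V_Py²) = 7.1303 m/s.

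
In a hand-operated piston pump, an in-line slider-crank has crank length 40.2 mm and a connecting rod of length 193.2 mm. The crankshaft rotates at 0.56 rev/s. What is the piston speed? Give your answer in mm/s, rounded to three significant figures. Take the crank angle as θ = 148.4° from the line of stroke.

60.9

ω = 2π·0.56 = 3.519 rad/s
For an in-line slider-crank, x = r cosθ + √(L² − r² sin²θ), so v = −rω sinθ·[1 + r cosθ/√(L² − r² sin²θ)].
With r = 0.0402 m, L = 0.1932 m, θ = 148.4°: √(L² − r² sin²θ) = 0.19205 m.
v = −0.0402·3.519·0.52399·[1 + 0.0402·-0.85173/0.19205] = -0.060902 m/s.
|v| = 0.060902 m/s = 60.902 mm/s.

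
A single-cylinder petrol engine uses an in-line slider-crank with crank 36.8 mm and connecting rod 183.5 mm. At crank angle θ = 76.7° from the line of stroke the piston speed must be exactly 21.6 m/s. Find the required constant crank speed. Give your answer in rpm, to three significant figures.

5500

For an in-line slider-crank, |v_piston| = rω|sinθ|·[1 + r cosθ/√(L² − r² sin²θ)].
With r = 0.0368 m, L = 0.1835 m, θ = 76.7°: the bracketed kinematic factor |dx/dθ| = 0.037498 m.
ω = v/|dx/dθ| = 21.6/0.037498 = 576.04 rad/s.
N = 60ω/(2π) = 5500.7 rpm.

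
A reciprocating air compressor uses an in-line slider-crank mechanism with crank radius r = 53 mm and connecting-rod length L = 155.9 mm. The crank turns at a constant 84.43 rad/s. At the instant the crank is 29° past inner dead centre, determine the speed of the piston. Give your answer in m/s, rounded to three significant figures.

2.82

ω = 84.43 rad/s
For an in-line slider-crank, x = r cosθ + √(L² − r² sin²θ), so v = −rω sinθ·[1 + r cosθ/√(L² − r² sin²θ)].
With r = 0.053 m, L = 0.1559 m, θ = 29°: √(L² − r² sin²θ) = 0.15377 m.
v = −0.053·84.43·0.48481·[1 + 0.053·0.87462/0.15377] = -2.8234 m/s.
|v| = 2.8234 m/s.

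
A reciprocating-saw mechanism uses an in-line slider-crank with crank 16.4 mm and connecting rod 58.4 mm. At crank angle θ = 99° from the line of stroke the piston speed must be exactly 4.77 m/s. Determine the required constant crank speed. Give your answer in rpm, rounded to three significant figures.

2950

For an in-line slider-crank, |v_piston| = rω|sinθ|·[1 + r cosθ/√(L² − r² sin²θ)].
With r = 0.0164 m, L = 0.0584 m, θ = 99°: the bracketed kinematic factor |dx/dθ| = 0.015457 m.
ω = v/|dx/dθ| = 4.77/0.015457 = 308.59 rad/s.
N = 60ω/(2π) = 2946.8 rpm.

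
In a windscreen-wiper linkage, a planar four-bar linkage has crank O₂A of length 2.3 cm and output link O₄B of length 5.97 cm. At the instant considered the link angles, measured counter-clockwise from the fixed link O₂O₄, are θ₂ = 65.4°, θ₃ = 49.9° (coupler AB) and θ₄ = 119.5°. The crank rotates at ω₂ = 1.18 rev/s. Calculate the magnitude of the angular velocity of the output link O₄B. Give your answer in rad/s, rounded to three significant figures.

0.814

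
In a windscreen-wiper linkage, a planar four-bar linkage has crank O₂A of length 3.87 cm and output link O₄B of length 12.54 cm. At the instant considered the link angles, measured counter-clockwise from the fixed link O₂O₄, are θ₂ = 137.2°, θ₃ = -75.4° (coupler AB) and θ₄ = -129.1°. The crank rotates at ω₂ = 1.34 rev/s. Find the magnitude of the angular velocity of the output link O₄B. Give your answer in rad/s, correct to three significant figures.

1.74

ω₂ = 8.419 rad/s (from 1.34 rev/s).
Differentiating the loop-closure r₂e^{iθ₂}+r₃e^{iθ₃}=r₁+r₄e^{iθ₄} gives r₂ω₂e^{iθ₂}+r₃ω₃e^{iθ₃}=r₄ω₄e^{iθ₄}.
Eliminating the other unknown: ω₄ = r₂ω₂ sin(θ₂−θ₃) / [r₄ sin(θ₄−θ₃)].
Numerator sine = -0.53877; denominator sine = -0.80593.
Result = 0.0387·8.419·(-0.53877) / (0.1254·(-0.80593)) = +1.737 rad/s; magnitude 1.737 rad/s.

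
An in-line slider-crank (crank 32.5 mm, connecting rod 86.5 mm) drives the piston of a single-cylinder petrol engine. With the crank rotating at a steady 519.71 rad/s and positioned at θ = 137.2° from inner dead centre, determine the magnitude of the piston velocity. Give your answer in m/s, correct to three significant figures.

8.20

ω = 519.7 rad/s
For an in-line slider-crank, x = r cosθ + √(L² − r² sin²θ), so v = −rω sinθ·[1 + r cosθ/√(L² − r² sin²θ)].
With r = 0.0325 m, L = 0.0865 m, θ = 137.2°: √(L² − r² sin²θ) = 0.083634 m.
v = −0.0325·519.7·0.67944·[1 + 0.0325·-0.73373/0.083634] = -8.204 m/s.
|v| = 8.204 m/s.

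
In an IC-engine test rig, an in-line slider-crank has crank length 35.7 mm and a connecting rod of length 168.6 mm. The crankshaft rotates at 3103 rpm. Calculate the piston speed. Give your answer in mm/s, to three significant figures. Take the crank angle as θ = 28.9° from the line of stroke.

ω = 2π·3103/60 = 324.9 rad/s
For an in-line slider-crank, x = r cosθ + √(L² − r² sin²θ), so v = −rω sinθ·[1 + r cosθ/√(L² − r² sin²θ)].
With r = 0.0357 m, L = 0.1686 m, θ = 28.9°: √(L² − r² sin²θ) = 0.16771 m.
v = −0.0357·324.9·0.48328·[1 + 0.0357·0.87546/0.16771] = -6.6511 m/s.
|v| = 6.6511 m/s = 6651.1 mm/s.

6650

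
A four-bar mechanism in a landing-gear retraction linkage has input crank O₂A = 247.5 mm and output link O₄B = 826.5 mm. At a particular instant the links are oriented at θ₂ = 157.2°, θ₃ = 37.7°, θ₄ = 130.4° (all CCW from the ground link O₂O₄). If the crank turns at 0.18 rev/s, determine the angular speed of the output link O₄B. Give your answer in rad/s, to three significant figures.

ω₂ = 1.131 rad/s (from 0.18 rev/s).
Differentiating the loop-closure r₂e^{iθ₂}+r₃e^{iθ₃}=r₁+r₄e^{iθ₄} gives r₂ω₂e^{iθ₂}+r₃ω₃e^{iθ₃}=r₄ω₄e^{iθ₄}.
Eliminating the other unknown: ω₄ = r₂ω₂ sin(θ₂−θ₃) / [r₄ sin(θ₄−θ₃)].
Numerator sine = +0.87036; denominator sine = +0.99889.
Result = 0.2475·1.131·(+0.87036) / (0.8265·(+0.99889)) = +0.2951 rad/s; magnitude 0.2951 rad/s.

0.295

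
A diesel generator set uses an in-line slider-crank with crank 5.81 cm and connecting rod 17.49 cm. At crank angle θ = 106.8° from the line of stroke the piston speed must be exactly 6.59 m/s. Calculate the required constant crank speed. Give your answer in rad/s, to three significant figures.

For an in-line slider-crank, |v_piston| = rω|sinθ|·[1 + r cosθ/√(L² − r² sin²θ)].
With r = 0.0581 m, L = 0.1749 m, θ = 106.8°: the bracketed kinematic factor |dx/dθ| = 0.049988 m.
ω = v/|dx/dθ| = 6.59/0.049988 = 131.83 rad/s.

132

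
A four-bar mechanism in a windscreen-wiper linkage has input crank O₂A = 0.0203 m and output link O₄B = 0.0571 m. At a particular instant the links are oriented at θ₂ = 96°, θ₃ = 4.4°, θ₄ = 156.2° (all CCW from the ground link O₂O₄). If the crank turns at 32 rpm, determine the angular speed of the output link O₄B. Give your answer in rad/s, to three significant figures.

2.52

ω₂ = 3.351 rad/s (from 32 rpm).
Differentiating the loop-closure r₂e^{iθ₂}+r₃e^{iθ₃}=r₁+r₄e^{iθ₄} gives r₂ω₂e^{iθ₂}+r₃ω₃e^{iθ₃}=r₄ω₄e^{iθ₄}.
Eliminating the other unknown: ω₄ = r₂ω₂ sin(θ₂−θ₃) / [r₄ sin(θ₄−θ₃)].
Numerator sine = +0.99961; denominator sine = +0.47255.
Result = 0.0203·3.351·(+0.99961) / (0.0571·(+0.47255)) = +2.5201 rad/s; magnitude 2.5201 rad/s.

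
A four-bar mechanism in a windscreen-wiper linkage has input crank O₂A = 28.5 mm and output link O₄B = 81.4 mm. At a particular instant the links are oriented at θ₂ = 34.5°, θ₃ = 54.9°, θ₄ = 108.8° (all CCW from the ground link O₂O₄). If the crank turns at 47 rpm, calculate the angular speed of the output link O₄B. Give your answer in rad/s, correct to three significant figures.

0.743

ω₂ = 4.922 rad/s (from 47 rpm).
Differentiating the loop-closure r₂e^{iθ₂}+r₃e^{iθ₃}=r₁+r₄e^{iθ₄} gives r₂ω₂e^{iθ₂}+r₃ω₃e^{iθ₃}=r₄ω₄e^{iθ₄}.
Eliminating the other unknown: ω₄ = r₂ω₂ sin(θ₂−θ₃) / [r₄ sin(θ₄−θ₃)].
Numerator sine = -0.34857; denominator sine = +0.80799.
Result = 0.0285·4.922·(-0.34857) / (0.0814·(+0.80799)) = -0.74342 rad/s; magnitude 0.74342 rad/s.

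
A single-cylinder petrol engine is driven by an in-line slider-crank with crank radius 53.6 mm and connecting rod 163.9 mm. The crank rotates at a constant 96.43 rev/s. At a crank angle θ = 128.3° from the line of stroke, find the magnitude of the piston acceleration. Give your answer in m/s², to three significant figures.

13600

ω = 2π·96.4 = 605.9 rad/s
x(θ) = r cosθ + √(L² − r² sin²θ); with ω constant, a = ω²·d²x/dθ².
d²x/dθ² = −r cosθ − r²(cos2θ)/√u − r⁴ sin²2θ/(4u^{3/2}),  u = L² − r² sin²θ = 0.0250938 m².
Substituting r = 0.0536 m, L = 0.1639 m, θ = 128.3°: d²x/dθ² = +0.036932 m.
a = ω²·d²x/dθ² = (605.9)²·(+0.036932) = +13558 m/s²;  |a| = 13558 m/s².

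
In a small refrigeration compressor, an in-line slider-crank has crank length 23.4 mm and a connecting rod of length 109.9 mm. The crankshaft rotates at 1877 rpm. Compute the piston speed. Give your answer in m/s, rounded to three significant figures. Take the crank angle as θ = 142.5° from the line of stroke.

ω = 2π·1877/60 = 196.6 rad/s
For an in-line slider-crank, x = r cosθ + √(L² − r² sin²θ), so v = −rω sinθ·[1 + r cosθ/√(L² − r² sin²θ)].
With r = 0.0234 m, L = 0.1099 m, θ = 142.5°: √(L² − r² sin²θ) = 0.10897 m.
v = −0.0234·196.6·0.60876·[1 + 0.0234·-0.79335/0.10897] = -2.323 m/s.
|v| = 2.323 m/s.

2.32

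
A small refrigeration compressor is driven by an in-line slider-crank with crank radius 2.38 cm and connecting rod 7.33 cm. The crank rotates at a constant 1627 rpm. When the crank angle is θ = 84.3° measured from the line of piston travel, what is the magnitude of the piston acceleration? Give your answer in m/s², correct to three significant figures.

ω = 2π·1627/60 = 170.4 rad/s
x(θ) = r cosθ + √(L² − r² sin²θ); with ω constant, a = ω²·d²x/dθ².
d²x/dθ² = −r cosθ − r²(cos2θ)/√u − r⁴ sin²2θ/(4u^{3/2}),  u = L² − r² sin²θ = 0.00481204 m².
Substituting r = 0.0238 m, L = 0.0733 m, θ = 84.3°: d²x/dθ² = +0.0056313 m.
a = ω²·d²x/dθ² = (170.4)²·(+0.0056313) = +163.47 m/s²;  |a| = 163.47 m/s².

163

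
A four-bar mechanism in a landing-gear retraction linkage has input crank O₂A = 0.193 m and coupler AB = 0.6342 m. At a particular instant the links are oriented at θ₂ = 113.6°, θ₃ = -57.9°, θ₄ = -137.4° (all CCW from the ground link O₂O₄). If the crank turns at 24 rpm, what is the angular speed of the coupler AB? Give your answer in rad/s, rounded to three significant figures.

ω₂ = 2.513 rad/s (from 24 rpm).
Differentiating the loop-closure r₂e^{iθ₂}+r₃e^{iθ₃}=r₁+r₄e^{iθ₄} gives r₂ω₂e^{iθ₂}+r₃ω₃e^{iθ₃}=r₄ω₄e^{iθ₄}.
Eliminating the other unknown: ω₃ = r₂ω₂ sin(θ₄−θ₂) / [r₃ sin(θ₃−θ₄)].
Numerator sine = +0.94552; denominator sine = +0.98325.
Result = 0.193·2.513·(+0.94552) / (0.6342·(+0.98325)) = +0.73549 rad/s; magnitude 0.73549 rad/s.

0.735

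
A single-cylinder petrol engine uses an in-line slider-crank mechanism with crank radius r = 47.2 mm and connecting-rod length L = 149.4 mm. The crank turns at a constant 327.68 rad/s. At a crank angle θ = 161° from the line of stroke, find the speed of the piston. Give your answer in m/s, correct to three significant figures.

ω = 327.7 rad/s
For an in-line slider-crank, x = r cosθ + √(L² − r² sin²θ), so v = −rω sinθ·[1 + r cosθ/√(L² − r² sin²θ)].
With r = 0.0472 m, L = 0.1494 m, θ = 161°: √(L² − r² sin²θ) = 0.14861 m.
v = −0.0472·327.7·0.32557·[1 + 0.0472·-0.94552/0.14861] = -3.5232 m/s.
|v| = 3.5232 m/s.

3.52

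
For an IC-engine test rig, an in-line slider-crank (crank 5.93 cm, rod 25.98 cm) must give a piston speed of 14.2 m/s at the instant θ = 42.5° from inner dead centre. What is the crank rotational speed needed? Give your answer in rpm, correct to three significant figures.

For an in-line slider-crank, |v_piston| = rω|sinθ|·[1 + r cosθ/√(L² − r² sin²θ)].
With r = 0.0593 m, L = 0.2598 m, θ = 42.5°: the bracketed kinematic factor |dx/dθ| = 0.046886 m.
ω = v/|dx/dθ| = 14.2/0.046886 = 302.86 rad/s.
N = 60ω/(2π) = 2892.1 rpm.

2890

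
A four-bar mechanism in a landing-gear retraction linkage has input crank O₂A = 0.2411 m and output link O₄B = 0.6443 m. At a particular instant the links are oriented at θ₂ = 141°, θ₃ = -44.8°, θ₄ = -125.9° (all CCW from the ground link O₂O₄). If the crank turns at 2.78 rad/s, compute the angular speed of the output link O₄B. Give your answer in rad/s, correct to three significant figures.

0.106

ω₂ = 2.78 rad/s
Differentiating the loop-closure r₂e^{iθ₂}+r₃e^{iθ₃}=r₁+r₄e^{iθ₄} gives r₂ω₂e^{iθ₂}+r₃ω₃e^{iθ₃}=r₄ω₄e^{iθ₄}.
Eliminating the other unknown: ω₄ = r₂ω₂ sin(θ₂−θ₃) / [r₄ sin(θ₄−θ₃)].
Numerator sine = -0.10106; denominator sine = -0.98796.
Result = 0.2411·2.78·(-0.10106) / (0.6443·(-0.98796)) = +0.10641 rad/s; magnitude 0.10641 rad/s.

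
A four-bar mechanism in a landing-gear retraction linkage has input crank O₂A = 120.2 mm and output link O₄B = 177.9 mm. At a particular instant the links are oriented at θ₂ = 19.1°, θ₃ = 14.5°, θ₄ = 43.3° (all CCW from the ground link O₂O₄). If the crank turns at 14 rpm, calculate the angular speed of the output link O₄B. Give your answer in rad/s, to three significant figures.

0.165

ω₂ = 1.466 rad/s (from 14 rpm).
Differentiating the loop-closure r₂e^{iθ₂}+r₃e^{iθ₃}=r₁+r₄e^{iθ₄} gives r₂ω₂e^{iθ₂}+r₃ω₃e^{iθ₃}=r₄ω₄e^{iθ₄}.
Eliminating the other unknown: ω₄ = r₂ω₂ sin(θ₂−θ₃) / [r₄ sin(θ₄−θ₃)].
Numerator sine = +0.08020; denominator sine = +0.48175.
Result = 0.1202·1.466·(+0.08020) / (0.1779·(+0.48175)) = +0.1649 rad/s; magnitude 0.1649 rad/s.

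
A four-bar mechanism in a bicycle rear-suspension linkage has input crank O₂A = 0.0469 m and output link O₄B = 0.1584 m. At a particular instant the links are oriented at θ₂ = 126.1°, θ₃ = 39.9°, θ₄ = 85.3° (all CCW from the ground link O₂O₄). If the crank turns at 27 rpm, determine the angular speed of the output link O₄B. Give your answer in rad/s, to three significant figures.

1.17

ω₂ = 2.827 rad/s (from 27 rpm).
Differentiating the loop-closure r₂e^{iθ₂}+r₃e^{iθ₃}=r₁+r₄e^{iθ₄} gives r₂ω₂e^{iθ₂}+r₃ω₃e^{iθ₃}=r₄ω₄e^{iθ₄}.
Eliminating the other unknown: ω₄ = r₂ω₂ sin(θ₂−θ₃) / [r₄ sin(θ₄−θ₃)].
Numerator sine = +0.99780; denominator sine = +0.71203.
Result = 0.0469·2.827·(+0.99780) / (0.1584·(+0.71203)) = +1.1732 rad/s; magnitude 1.1732 rad/s.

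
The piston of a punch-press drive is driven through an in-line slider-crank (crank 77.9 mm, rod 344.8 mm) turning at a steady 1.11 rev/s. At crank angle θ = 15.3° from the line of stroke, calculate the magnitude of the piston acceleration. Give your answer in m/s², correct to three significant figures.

ω = 2π·1.11 = 6.974 rad/s
x(θ) = r cosθ + √(L² − r² sin²θ); with ω constant, a = ω²·d²x/dθ².
d²x/dθ² = −r cosθ − r²(cos2θ)/√u − r⁴ sin²2θ/(4u^{3/2}),  u = L² − r² sin²θ = 0.118465 m².
Substituting r = 0.0779 m, L = 0.3448 m, θ = 15.3°: d²x/dθ² = -0.090373 m.
a = ω²·d²x/dθ² = (6.974)²·(-0.090373) = -4.3959 m/s²;  |a| = 4.3959 m/s².

4.40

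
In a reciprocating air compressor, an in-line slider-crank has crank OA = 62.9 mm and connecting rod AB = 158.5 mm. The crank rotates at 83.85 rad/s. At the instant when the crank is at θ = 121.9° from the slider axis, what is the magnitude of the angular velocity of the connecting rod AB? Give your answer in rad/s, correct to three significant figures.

18.7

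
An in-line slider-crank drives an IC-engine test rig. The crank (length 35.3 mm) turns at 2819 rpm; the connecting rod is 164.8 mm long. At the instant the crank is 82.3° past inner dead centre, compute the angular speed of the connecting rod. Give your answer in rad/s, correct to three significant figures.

ω = 295.2 rad/s (converted from 2819 rpm).
The rod makes angle φ with the slider axis where L sinφ = r sinθ; differentiating, L cosφ·φ̇ = r ω cosθ.
L cosφ = √(L² − r² sin²θ) = 0.16104 m.
|ω_rod| = r ω |cosθ| / √(L² − r² sin²θ) = 0.0353·295.2·0.13399/0.16104 = 8.6699 rad/s.

8.67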